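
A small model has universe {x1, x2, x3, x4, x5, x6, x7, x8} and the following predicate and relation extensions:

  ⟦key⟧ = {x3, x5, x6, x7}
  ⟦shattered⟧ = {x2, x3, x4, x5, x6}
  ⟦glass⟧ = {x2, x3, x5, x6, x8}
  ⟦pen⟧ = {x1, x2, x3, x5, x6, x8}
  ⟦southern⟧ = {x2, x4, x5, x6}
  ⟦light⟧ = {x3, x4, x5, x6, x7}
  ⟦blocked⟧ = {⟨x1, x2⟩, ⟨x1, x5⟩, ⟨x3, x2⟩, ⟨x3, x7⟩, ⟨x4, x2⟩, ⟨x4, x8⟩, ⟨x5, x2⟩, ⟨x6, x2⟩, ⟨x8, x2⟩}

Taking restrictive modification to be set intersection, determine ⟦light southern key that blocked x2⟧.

{x5, x6}

⟦that blocked x2⟧ = {x : ⟨x, x2⟩ ∈ ⟦blocked⟧} = {x1, x3, x4, x5, x6, x8}
⟦key⟧ = {x3, x5, x6, x7}
… ∩ ⟦that blocked x2⟧ = {x3, x5, x6, x7} ∩ {x1, x3, x4, x5, x6, x8} = {x3, x5, x6}
… ∩ ⟦light⟧ = {x3, x5, x6} ∩ {x3, x4, x5, x6, x7} = {x3, x5, x6}
… ∩ ⟦southern⟧ = {x3, x5, x6} ∩ {x2, x4, x5, x6} = {x5, x6}
So ⟦light southern key that blocked x2⟧ = {x5, x6}.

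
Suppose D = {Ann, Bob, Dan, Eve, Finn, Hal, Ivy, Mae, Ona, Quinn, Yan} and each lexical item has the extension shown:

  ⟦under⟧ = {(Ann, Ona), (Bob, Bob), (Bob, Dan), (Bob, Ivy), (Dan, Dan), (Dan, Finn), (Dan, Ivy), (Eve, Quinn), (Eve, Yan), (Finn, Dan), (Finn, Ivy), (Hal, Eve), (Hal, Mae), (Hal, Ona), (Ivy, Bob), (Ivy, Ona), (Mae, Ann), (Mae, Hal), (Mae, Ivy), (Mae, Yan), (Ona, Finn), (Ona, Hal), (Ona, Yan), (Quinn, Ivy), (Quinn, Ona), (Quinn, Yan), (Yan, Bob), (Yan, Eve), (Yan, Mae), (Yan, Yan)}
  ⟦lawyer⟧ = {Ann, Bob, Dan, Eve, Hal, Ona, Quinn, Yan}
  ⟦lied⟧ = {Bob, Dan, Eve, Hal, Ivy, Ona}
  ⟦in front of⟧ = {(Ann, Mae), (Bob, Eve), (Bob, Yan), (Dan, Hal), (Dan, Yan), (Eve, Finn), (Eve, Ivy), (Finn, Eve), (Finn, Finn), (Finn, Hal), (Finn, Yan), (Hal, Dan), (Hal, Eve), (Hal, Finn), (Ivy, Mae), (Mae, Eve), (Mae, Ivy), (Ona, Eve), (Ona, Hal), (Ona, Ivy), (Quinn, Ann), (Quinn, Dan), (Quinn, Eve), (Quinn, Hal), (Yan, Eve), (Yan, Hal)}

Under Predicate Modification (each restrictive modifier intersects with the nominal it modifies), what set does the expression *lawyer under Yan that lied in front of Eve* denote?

⟦under Yan⟧ = {x : ⟨x, Yan⟩ ∈ ⟦under⟧} = {Eve, Mae, Ona, Quinn, Yan}
⟦that lied⟧ = ⟦lied⟧ = {Bob, Dan, Eve, Hal, Ivy, Ona}
⟦in front of Eve⟧ = {x : ⟨x, Eve⟩ ∈ ⟦in front of⟧} = {Bob, Finn, Hal, Mae, Ona, Quinn, Yan}
⟦lawyer⟧ = {Ann, Bob, Dan, Eve, Hal, Ona, Quinn, Yan}
… ∩ ⟦under Yan⟧ = {Ann, Bob, Dan, Eve, Hal, Ona, Quinn, Yan} ∩ {Eve, Mae, Ona, Quinn, Yan} = {Eve, Ona, Quinn, Yan}
… ∩ ⟦that lied⟧ = {Eve, Ona, Quinn, Yan} ∩ {Bob, Dan, Eve, Hal, Ivy, Ona} = {Eve, Ona}
… ∩ ⟦in front of Eve⟧ = {Eve, Ona} ∩ {Bob, Finn, Hal, Mae, Ona, Quinn, Yan} = {Ona}
So ⟦lawyer under Yan that lied in front of Eve⟧ = {Ona}.

{Ona}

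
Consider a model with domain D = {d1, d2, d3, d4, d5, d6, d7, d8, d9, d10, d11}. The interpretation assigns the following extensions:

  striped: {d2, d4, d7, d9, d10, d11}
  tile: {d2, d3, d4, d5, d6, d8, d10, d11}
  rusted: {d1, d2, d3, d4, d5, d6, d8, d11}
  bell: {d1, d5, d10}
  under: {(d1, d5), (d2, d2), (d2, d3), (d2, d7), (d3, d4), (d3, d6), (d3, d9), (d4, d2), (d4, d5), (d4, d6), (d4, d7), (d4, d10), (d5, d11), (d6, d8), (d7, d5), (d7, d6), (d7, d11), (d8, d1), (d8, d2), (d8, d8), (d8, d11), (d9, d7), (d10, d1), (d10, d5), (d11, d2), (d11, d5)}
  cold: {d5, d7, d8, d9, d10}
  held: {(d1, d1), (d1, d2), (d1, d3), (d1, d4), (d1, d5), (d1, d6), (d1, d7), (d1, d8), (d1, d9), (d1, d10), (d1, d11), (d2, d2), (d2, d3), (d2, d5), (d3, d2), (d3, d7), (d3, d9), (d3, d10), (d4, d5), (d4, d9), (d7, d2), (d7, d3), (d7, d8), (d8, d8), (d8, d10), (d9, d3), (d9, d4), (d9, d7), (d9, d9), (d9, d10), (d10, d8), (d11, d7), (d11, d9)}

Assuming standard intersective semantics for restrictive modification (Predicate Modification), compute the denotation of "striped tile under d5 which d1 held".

{d4, d10, d11}

⟦under d5⟧ = {x : ⟨x, d5⟩ ∈ ⟦under⟧} = {d1, d4, d7, d10, d11}
⟦which d1 held⟧ = {x : ⟨d1, x⟩ ∈ ⟦held⟧} = {d1, d2, d3, d4, d5, d6, d7, d8, d9, d10, d11}
⟦tile⟧ = {d2, d3, d4, d5, d6, d8, d10, d11}
… ∩ ⟦under d5⟧ = {d2, d3, d4, d5, d6, d8, d10, d11} ∩ {d1, d4, d7, d10, d11} = {d4, d10, d11}
… ∩ ⟦which d1 held⟧ = {d4, d10, d11} ∩ {d1, d2, d3, d4, d5, d6, d7, d8, d9, d10, d11} = {d4, d10, d11}
… ∩ ⟦striped⟧ = {d4, d10, d11} ∩ {d2, d4, d7, d9, d10, d11} = {d4, d10, d11}
So ⟦striped tile under d5 which d1 held⟧ = {d4, d10, d11}.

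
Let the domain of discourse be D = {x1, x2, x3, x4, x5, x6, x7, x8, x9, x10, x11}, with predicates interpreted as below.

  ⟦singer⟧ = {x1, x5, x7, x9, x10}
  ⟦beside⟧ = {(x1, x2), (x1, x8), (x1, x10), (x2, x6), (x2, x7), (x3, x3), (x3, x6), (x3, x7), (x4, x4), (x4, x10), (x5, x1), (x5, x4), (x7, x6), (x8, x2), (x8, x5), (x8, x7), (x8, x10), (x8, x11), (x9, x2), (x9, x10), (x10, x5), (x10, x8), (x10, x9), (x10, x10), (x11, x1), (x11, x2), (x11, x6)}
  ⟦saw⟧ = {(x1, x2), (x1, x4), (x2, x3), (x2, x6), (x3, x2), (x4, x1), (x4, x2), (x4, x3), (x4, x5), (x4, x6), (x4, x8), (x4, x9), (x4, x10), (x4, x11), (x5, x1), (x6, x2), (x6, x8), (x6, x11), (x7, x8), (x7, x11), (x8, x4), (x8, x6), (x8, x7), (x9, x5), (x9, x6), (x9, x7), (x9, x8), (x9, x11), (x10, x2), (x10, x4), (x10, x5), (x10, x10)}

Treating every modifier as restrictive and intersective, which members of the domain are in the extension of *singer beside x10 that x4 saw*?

⟦beside x10⟧ = {x : ⟨x, x10⟩ ∈ ⟦beside⟧} = {x1, x4, x8, x9, x10}
⟦that x4 saw⟧ = {x : ⟨x4, x⟩ ∈ ⟦saw⟧} = {x1, x2, x3, x5, x6, x8, x9, x10, x11}
⟦singer⟧ = {x1, x5, x7, x9, x10}
… ∩ ⟦beside x10⟧ = {x1, x5, x7, x9, x10} ∩ {x1, x4, x8, x9, x10} = {x1, x9, x10}
… ∩ ⟦that x4 saw⟧ = {x1, x9, x10} ∩ {x1, x2, x3, x5, x6, x8, x9, x10, x11} = {x1, x9, x10}
So ⟦singer beside x10 that x4 saw⟧ = {x1, x9, x10}.

{x1, x9, x10}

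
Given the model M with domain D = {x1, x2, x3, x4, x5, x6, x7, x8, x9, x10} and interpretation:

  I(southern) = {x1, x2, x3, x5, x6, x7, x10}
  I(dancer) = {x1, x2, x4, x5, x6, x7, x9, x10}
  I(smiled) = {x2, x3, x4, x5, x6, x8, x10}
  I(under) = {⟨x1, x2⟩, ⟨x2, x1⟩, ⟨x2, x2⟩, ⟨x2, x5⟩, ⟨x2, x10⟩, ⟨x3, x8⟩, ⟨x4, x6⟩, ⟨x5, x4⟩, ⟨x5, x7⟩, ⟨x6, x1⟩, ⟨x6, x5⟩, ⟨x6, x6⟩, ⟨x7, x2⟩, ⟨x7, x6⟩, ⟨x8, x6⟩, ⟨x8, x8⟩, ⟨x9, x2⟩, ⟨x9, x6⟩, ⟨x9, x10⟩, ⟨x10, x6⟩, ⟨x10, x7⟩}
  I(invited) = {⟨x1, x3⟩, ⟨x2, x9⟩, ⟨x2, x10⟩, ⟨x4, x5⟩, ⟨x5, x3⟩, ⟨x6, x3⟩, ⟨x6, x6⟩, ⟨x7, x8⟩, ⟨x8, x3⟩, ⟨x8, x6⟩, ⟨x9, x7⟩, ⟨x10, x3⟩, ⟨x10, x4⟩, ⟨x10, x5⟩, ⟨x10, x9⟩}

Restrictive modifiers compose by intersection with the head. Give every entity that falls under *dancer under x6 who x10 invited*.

⟦under x6⟧ = {x : ⟨x, x6⟩ ∈ ⟦under⟧} = {x4, x6, x7, x8, x9, x10}
⟦who x10 invited⟧ = {x : ⟨x10, x⟩ ∈ ⟦invited⟧} = {x3, x4, x5, x9}
⟦dancer⟧ = {x1, x2, x4, x5, x6, x7, x9, x10}
… ∩ ⟦under x6⟧ = {x1, x2, x4, x5, x6, x7, x9, x10} ∩ {x4, x6, x7, x8, x9, x10} = {x4, x6, x7, x9, x10}
… ∩ ⟦who x10 invited⟧ = {x4, x6, x7, x9, x10} ∩ {x3, x4, x5, x9} = {x4, x9}
So ⟦dancer under x6 who x10 invited⟧ = {x4, x9}.

{x4, x9}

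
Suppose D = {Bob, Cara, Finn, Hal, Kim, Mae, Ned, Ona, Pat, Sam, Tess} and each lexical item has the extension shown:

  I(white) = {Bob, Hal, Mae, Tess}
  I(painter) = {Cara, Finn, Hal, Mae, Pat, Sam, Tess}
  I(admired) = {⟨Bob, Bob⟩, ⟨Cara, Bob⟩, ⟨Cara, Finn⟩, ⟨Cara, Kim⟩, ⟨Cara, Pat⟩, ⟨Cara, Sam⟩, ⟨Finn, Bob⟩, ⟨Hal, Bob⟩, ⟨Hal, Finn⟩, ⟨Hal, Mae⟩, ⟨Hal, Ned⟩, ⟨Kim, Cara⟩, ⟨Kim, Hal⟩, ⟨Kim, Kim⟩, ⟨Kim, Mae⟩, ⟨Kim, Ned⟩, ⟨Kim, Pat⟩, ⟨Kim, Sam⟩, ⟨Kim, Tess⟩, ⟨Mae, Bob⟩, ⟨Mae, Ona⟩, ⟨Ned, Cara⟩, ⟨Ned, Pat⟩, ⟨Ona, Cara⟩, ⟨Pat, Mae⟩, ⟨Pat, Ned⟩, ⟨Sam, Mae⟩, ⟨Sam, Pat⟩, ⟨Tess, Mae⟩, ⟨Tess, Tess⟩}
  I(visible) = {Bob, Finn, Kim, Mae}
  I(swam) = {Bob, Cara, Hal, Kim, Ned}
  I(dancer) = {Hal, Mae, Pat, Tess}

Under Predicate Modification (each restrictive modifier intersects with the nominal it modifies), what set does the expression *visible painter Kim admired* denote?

{Mae}

⟦Kim admired⟧ = {x : ⟨Kim, x⟩ ∈ ⟦admired⟧} = {Cara, Hal, Kim, Mae, Ned, Pat, Sam, Tess}
⟦painter⟧ = {Cara, Finn, Hal, Mae, Pat, Sam, Tess}
… ∩ ⟦Kim admired⟧ = {Cara, Finn, Hal, Mae, Pat, Sam, Tess} ∩ {Cara, Hal, Kim, Mae, Ned, Pat, Sam, Tess} = {Cara, Hal, Mae, Pat, Sam, Tess}
… ∩ ⟦visible⟧ = {Cara, Hal, Mae, Pat, Sam, Tess} ∩ {Bob, Finn, Kim, Mae} = {Mae}
So ⟦visible painter Kim admired⟧ = {Mae}.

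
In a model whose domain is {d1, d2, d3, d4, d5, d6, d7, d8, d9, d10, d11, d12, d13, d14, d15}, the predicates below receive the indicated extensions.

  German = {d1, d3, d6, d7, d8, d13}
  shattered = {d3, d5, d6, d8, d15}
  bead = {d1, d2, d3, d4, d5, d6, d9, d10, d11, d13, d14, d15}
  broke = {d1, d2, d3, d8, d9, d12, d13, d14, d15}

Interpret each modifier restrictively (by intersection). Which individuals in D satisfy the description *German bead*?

⟦bead⟧ = {d1, d2, d3, d4, d5, d6, d9, d10, d11, d13, d14, d15}
… ∩ ⟦German⟧ = {d1, d2, d3, d4, d5, d6, d9, d10, d11, d13, d14, d15} ∩ {d1, d3, d6, d7, d8, d13} = {d1, d3, d6, d13}
So ⟦German bead⟧ = {d1, d3, d6, d13}.

{d1, d3, d6, d13}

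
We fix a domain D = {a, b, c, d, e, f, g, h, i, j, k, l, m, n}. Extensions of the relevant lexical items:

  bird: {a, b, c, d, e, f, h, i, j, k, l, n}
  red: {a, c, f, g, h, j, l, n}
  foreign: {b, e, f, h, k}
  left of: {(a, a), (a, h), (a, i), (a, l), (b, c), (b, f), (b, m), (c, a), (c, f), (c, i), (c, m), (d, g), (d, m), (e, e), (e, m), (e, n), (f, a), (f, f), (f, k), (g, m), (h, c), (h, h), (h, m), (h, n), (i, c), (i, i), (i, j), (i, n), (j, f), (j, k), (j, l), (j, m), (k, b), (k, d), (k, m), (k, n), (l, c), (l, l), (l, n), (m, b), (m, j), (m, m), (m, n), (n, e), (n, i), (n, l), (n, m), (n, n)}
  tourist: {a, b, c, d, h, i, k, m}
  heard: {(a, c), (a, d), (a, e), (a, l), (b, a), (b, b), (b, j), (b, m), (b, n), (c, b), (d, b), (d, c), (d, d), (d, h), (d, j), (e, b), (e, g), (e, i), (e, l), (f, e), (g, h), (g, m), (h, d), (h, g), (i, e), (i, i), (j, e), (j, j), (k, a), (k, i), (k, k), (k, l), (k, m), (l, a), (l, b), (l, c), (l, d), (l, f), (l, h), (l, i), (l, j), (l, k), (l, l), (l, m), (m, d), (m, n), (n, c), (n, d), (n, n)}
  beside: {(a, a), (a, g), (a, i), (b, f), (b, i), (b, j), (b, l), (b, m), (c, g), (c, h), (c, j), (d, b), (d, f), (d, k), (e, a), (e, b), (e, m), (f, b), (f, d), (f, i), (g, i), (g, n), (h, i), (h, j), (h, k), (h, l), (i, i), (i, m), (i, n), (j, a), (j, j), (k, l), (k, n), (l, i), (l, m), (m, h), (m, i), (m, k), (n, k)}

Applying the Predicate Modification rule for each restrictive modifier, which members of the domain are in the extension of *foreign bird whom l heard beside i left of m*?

⟦whom l heard⟧ = {x : ⟨l, x⟩ ∈ ⟦heard⟧} = {a, b, c, d, f, h, i, j, k, l, m}
⟦beside i⟧ = {x : ⟨x, i⟩ ∈ ⟦beside⟧} = {a, b, f, g, h, i, l, m}
⟦left of m⟧ = {x : ⟨x, m⟩ ∈ ⟦left of⟧} = {b, c, d, e, g, h, j, k, m, n}
⟦bird⟧ = {a, b, c, d, e, f, h, i, j, k, l, n}
… ∩ ⟦whom l heard⟧ = {a, b, c, d, e, f, h, i, j, k, l, n} ∩ {a, b, c, d, f, h, i, j, k, l, m} = {a, b, c, d, f, h, i, j, k, l}
… ∩ ⟦beside i⟧ = {a, b, c, d, f, h, i, j, k, l} ∩ {a, b, f, g, h, i, l, m} = {a, b, f, h, i, l}
… ∩ ⟦left of m⟧ = {a, b, f, h, i, l} ∩ {b, c, d, e, g, h, j, k, m, n} = {b, h}
… ∩ ⟦foreign⟧ = {b, h} ∩ {b, e, f, h, k} = {b, h}
So ⟦foreign bird whom l heard beside i left of m⟧ = {b, h}.

{b, h}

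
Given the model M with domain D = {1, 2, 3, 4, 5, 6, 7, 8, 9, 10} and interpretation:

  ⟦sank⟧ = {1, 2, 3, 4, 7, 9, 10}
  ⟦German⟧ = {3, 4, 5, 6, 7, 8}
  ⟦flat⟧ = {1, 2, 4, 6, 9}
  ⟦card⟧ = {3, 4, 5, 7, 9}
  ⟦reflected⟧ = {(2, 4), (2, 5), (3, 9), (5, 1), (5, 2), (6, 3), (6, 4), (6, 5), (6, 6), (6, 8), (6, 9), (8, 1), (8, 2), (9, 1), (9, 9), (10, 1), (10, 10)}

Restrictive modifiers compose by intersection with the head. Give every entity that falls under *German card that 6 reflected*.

⟦that 6 reflected⟧ = {x : ⟨6, x⟩ ∈ ⟦reflected⟧} = {3, 4, 5, 6, 8, 9}
⟦card⟧ = {3, 4, 5, 7, 9}
… ∩ ⟦that 6 reflected⟧ = {3, 4, 5, 7, 9} ∩ {3, 4, 5, 6, 8, 9} = {3, 4, 5, 9}
… ∩ ⟦German⟧ = {3, 4, 5, 9} ∩ {3, 4, 5, 6, 7, 8} = {3, 4, 5}
So ⟦German card that 6 reflected⟧ = {3, 4, 5}.

{3, 4, 5}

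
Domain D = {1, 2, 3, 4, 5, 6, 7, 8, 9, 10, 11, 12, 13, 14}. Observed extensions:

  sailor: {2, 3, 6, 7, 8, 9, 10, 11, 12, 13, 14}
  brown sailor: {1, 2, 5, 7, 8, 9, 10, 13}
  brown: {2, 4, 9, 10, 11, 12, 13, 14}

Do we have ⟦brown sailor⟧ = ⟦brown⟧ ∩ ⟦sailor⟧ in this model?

⟦brown⟧ ∩ ⟦sailor⟧ = {2, 4, 9, 10, 11, 12, 13, 14} ∩ {2, 3, 6, 7, 8, 9, 10, 11, 12, 13, 14} = {2, 9, 10, 11, 12, 13, 14}
Observed ⟦brown sailor⟧ = {1, 2, 5, 7, 8, 9, 10, 13}.
These differ, so the modifier is not intersective in this model.

no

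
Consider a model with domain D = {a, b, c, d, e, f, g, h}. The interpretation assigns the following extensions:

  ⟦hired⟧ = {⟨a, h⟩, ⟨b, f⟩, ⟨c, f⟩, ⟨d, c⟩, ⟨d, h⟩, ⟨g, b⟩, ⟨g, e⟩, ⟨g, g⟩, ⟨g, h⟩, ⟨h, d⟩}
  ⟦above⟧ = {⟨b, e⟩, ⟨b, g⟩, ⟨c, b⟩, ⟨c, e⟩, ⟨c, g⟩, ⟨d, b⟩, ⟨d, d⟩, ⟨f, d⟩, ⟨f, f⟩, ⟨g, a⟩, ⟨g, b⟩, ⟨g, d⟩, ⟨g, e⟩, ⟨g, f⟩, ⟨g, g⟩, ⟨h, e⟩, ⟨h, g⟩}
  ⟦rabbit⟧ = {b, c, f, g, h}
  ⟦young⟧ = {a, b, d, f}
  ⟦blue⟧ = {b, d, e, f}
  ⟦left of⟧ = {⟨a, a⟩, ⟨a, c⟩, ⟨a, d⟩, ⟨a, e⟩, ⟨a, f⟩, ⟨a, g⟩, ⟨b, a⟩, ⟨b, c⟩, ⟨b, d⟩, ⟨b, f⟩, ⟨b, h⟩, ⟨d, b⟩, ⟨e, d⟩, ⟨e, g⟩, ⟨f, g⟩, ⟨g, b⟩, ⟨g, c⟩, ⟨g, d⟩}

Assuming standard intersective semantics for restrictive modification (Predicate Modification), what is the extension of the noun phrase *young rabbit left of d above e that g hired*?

{b}

⟦left of d⟧ = {x : ⟨x, d⟩ ∈ ⟦left of⟧} = {a, b, e, g}
⟦above e⟧ = {x : ⟨x, e⟩ ∈ ⟦above⟧} = {b, c, g, h}
⟦that g hired⟧ = {x : ⟨g, x⟩ ∈ ⟦hired⟧} = {b, e, g, h}
⟦rabbit⟧ = {b, c, f, g, h}
… ∩ ⟦left of d⟧ = {b, c, f, g, h} ∩ {a, b, e, g} = {b, g}
… ∩ ⟦above e⟧ = {b, g} ∩ {b, c, g, h} = {b, g}
… ∩ ⟦that g hired⟧ = {b, g} ∩ {b, e, g, h} = {b, g}
… ∩ ⟦young⟧ = {b, g} ∩ {a, b, d, f} = {b}
So ⟦young rabbit left of d above e that g hired⟧ = {b}.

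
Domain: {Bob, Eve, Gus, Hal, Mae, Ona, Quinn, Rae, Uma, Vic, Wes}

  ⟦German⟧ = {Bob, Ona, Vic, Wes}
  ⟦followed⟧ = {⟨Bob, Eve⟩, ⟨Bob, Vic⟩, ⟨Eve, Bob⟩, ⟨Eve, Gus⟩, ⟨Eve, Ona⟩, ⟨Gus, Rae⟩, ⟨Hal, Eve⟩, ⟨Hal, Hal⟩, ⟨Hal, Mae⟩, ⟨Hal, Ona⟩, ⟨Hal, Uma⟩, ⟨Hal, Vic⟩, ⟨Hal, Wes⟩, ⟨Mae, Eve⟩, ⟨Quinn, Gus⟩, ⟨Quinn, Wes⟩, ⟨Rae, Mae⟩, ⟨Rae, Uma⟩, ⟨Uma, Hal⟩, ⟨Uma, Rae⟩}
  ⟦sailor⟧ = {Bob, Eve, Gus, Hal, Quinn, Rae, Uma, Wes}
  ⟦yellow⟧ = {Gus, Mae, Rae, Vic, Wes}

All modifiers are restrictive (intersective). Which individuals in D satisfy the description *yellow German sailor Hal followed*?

{Wes}

⟦Hal followed⟧ = {x : ⟨Hal, x⟩ ∈ ⟦followed⟧} = {Eve, Hal, Mae, Ona, Uma, Vic, Wes}
⟦sailor⟧ = {Bob, Eve, Gus, Hal, Quinn, Rae, Uma, Wes}
… ∩ ⟦Hal followed⟧ = {Bob, Eve, Gus, Hal, Quinn, Rae, Uma, Wes} ∩ {Eve, Hal, Mae, Ona, Uma, Vic, Wes} = {Eve, Hal, Uma, Wes}
… ∩ ⟦yellow⟧ = {Eve, Hal, Uma, Wes} ∩ {Gus, Mae, Rae, Vic, Wes} = {Wes}
… ∩ ⟦German⟧ = {Wes} ∩ {Bob, Ona, Vic, Wes} = {Wes}
So ⟦yellow German sailor Hal followed⟧ = {Wes}.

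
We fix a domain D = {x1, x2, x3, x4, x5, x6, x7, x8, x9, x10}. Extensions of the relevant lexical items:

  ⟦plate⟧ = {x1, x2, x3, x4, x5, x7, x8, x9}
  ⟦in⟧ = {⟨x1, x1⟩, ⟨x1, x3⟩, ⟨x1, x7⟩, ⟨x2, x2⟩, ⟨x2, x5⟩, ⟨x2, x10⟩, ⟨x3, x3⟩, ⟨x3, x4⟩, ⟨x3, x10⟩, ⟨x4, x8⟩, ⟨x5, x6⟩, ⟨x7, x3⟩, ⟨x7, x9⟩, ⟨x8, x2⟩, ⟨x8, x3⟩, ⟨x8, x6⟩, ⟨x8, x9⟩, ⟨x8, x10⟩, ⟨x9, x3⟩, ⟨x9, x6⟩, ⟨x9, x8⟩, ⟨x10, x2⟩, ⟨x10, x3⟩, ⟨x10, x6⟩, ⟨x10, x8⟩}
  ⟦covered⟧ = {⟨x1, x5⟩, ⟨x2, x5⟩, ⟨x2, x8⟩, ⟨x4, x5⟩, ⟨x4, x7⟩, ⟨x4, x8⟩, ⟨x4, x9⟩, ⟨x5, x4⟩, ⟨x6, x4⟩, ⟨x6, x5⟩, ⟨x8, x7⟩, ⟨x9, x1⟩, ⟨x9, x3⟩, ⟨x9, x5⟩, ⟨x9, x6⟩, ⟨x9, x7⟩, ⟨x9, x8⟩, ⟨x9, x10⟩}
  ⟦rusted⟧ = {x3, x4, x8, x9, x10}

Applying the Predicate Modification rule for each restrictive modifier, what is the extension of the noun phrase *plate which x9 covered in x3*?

{x1, x3, x7, x8}

⟦which x9 covered⟧ = {x : ⟨x9, x⟩ ∈ ⟦covered⟧} = {x1, x3, x5, x6, x7, x8, x10}
⟦in x3⟧ = {x : ⟨x, x3⟩ ∈ ⟦in⟧} = {x1, x3, x7, x8, x9, x10}
⟦plate⟧ = {x1, x2, x3, x4, x5, x7, x8, x9}
… ∩ ⟦which x9 covered⟧ = {x1, x2, x3, x4, x5, x7, x8, x9} ∩ {x1, x3, x5, x6, x7, x8, x10} = {x1, x3, x5, x7, x8}
… ∩ ⟦in x3⟧ = {x1, x3, x5, x7, x8} ∩ {x1, x3, x7, x8, x9, x10} = {x1, x3, x7, x8}
So ⟦plate which x9 covered in x3⟧ = {x1, x3, x7, x8}.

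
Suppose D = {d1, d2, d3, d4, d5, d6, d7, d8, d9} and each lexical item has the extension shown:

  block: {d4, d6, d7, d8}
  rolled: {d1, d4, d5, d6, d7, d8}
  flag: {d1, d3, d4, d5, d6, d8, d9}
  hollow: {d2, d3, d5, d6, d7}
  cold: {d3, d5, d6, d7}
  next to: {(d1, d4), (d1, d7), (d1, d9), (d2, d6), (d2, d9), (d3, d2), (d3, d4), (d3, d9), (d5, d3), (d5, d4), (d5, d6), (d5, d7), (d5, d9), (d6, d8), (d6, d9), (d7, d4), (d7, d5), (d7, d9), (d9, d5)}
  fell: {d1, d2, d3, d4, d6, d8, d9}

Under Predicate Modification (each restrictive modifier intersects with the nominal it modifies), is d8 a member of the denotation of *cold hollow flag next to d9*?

no

⟦next to d9⟧ = {x : ⟨x, d9⟩ ∈ ⟦next to⟧} = {d1, d2, d3, d5, d6, d7}
⟦flag⟧ = {d1, d3, d4, d5, d6, d8, d9}
… ∩ ⟦next to d9⟧ = {d1, d3, d4, d5, d6, d8, d9} ∩ {d1, d2, d3, d5, d6, d7} = {d1, d3, d5, d6}
… ∩ ⟦cold⟧ = {d1, d3, d5, d6} ∩ {d3, d5, d6, d7} = {d3, d5, d6}
… ∩ ⟦hollow⟧ = {d3, d5, d6} ∩ {d2, d3, d5, d6, d7} = {d3, d5, d6}
⟦cold hollow flag next to d9⟧ = {d3, d5, d6}; d8 ∉ this set.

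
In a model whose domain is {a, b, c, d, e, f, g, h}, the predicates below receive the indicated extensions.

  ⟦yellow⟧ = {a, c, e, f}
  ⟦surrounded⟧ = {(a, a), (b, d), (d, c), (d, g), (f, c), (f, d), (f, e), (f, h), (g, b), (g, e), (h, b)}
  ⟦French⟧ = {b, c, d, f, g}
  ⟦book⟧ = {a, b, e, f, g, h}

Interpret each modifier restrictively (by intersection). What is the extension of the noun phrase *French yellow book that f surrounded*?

⟦that f surrounded⟧ = {x : ⟨f, x⟩ ∈ ⟦surrounded⟧} = {c, d, e, h}
⟦book⟧ = {a, b, e, f, g, h}
… ∩ ⟦that f surrounded⟧ = {a, b, e, f, g, h} ∩ {c, d, e, h} = {e, h}
… ∩ ⟦French⟧ = {e, h} ∩ {b, c, d, f, g} = ∅
… ∩ ⟦yellow⟧ = ∅ ∩ {a, c, e, f} = ∅
So ⟦French yellow book that f surrounded⟧ = { }.

{ }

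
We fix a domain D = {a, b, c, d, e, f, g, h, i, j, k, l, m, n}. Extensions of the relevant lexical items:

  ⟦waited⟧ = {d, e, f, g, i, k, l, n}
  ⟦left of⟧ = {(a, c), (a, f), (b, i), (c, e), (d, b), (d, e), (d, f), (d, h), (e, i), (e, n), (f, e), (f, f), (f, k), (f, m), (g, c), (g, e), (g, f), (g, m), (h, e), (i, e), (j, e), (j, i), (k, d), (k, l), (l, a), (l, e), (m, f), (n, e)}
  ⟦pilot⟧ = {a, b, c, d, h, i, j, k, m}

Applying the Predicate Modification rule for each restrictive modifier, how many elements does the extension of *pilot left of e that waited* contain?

⟦left of e⟧ = {x : ⟨x, e⟩ ∈ ⟦left of⟧} = {c, d, f, g, h, i, j, l, n}
⟦that waited⟧ = ⟦waited⟧ = {d, e, f, g, i, k, l, n}
⟦pilot⟧ = {a, b, c, d, h, i, j, k, m}
… ∩ ⟦left of e⟧ = {a, b, c, d, h, i, j, k, m} ∩ {c, d, f, g, h, i, j, l, n} = {c, d, h, i, j}
… ∩ ⟦that waited⟧ = {c, d, h, i, j} ∩ {d, e, f, g, i, k, l, n} = {d, i}
⟦pilot left of e that waited⟧ = {d, i}, so the cardinality is 2.

2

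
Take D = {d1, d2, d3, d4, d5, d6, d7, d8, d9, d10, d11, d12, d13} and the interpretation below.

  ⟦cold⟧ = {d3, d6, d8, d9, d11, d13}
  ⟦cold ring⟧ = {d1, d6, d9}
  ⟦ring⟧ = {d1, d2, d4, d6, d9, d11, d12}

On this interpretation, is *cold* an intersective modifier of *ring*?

no

⟦cold⟧ ∩ ⟦ring⟧ = {d3, d6, d8, d9, d11, d13} ∩ {d1, d2, d4, d6, d9, d11, d12} = {d6, d9, d11}
Observed ⟦cold ring⟧ = {d1, d6, d9}.
These differ, so the modifier is not intersective in this model.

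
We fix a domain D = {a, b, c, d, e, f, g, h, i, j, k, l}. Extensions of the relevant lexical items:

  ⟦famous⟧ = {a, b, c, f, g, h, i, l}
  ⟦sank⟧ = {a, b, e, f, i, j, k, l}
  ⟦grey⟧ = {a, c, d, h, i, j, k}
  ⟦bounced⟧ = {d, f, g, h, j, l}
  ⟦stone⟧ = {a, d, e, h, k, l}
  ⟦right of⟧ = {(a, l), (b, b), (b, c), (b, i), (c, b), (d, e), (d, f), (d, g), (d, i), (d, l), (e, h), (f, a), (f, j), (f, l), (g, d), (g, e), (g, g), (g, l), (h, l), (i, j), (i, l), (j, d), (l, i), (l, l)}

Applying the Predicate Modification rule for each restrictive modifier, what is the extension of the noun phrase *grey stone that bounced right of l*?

{d, h}

⟦that bounced⟧ = ⟦bounced⟧ = {d, f, g, h, j, l}
⟦right of l⟧ = {x : ⟨x, l⟩ ∈ ⟦right of⟧} = {a, d, f, g, h, i, l}
⟦stone⟧ = {a, d, e, h, k, l}
… ∩ ⟦that bounced⟧ = {a, d, e, h, k, l} ∩ {d, f, g, h, j, l} = {d, h, l}
… ∩ ⟦right of l⟧ = {d, h, l} ∩ {a, d, f, g, h, i, l} = {d, h, l}
… ∩ ⟦grey⟧ = {d, h, l} ∩ {a, c, d, h, i, j, k} = {d, h}
So ⟦grey stone that bounced right of l⟧ = {d, h}.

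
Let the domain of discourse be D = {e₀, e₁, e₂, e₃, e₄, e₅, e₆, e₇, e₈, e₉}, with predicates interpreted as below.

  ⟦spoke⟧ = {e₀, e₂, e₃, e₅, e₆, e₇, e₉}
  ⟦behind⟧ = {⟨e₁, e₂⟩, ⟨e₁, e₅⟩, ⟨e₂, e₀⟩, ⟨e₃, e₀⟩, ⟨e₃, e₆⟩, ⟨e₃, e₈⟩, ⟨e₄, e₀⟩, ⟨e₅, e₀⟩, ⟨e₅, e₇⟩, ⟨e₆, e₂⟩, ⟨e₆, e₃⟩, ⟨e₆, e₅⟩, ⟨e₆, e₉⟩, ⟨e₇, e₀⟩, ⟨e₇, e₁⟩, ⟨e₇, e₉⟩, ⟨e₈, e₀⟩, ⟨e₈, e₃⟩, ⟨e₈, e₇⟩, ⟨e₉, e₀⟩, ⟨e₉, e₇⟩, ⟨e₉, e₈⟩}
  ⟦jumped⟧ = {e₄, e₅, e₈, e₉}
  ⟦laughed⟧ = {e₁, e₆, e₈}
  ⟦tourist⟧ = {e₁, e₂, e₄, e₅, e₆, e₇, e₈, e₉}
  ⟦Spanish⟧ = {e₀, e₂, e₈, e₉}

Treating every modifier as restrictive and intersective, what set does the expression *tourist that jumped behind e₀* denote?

⟦that jumped⟧ = ⟦jumped⟧ = {e₄, e₅, e₈, e₉}
⟦behind e₀⟧ = {x : ⟨x, e₀⟩ ∈ ⟦behind⟧} = {e₂, e₃, e₄, e₅, e₇, e₈, e₉}
⟦tourist⟧ = {e₁, e₂, e₄, e₅, e₆, e₇, e₈, e₉}
… ∩ ⟦that jumped⟧ = {e₁, e₂, e₄, e₅, e₆, e₇, e₈, e₉} ∩ {e₄, e₅, e₈, e₉} = {e₄, e₅, e₈, e₉}
… ∩ ⟦behind e₀⟧ = {e₄, e₅, e₈, e₉} ∩ {e₂, e₃, e₄, e₅, e₇, e₈, e₉} = {e₄, e₅, e₈, e₉}
So ⟦tourist that jumped behind e₀⟧ = {e₄, e₅, e₈, e₉}.

{e₄, e₅, e₈, e₉}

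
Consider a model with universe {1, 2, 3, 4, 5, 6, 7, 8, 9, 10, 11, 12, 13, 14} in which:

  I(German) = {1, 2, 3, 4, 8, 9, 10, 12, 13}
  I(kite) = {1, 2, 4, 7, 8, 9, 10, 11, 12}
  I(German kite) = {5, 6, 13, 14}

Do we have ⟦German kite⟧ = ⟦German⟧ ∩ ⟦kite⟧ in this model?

no

⟦German⟧ ∩ ⟦kite⟧ = {1, 2, 3, 4, 8, 9, 10, 12, 13} ∩ {1, 2, 4, 7, 8, 9, 10, 11, 12} = {1, 2, 4, 8, 9, 10, 12}
Observed ⟦German kite⟧ = {5, 6, 13, 14}.
These differ, so the modifier is not intersective in this model.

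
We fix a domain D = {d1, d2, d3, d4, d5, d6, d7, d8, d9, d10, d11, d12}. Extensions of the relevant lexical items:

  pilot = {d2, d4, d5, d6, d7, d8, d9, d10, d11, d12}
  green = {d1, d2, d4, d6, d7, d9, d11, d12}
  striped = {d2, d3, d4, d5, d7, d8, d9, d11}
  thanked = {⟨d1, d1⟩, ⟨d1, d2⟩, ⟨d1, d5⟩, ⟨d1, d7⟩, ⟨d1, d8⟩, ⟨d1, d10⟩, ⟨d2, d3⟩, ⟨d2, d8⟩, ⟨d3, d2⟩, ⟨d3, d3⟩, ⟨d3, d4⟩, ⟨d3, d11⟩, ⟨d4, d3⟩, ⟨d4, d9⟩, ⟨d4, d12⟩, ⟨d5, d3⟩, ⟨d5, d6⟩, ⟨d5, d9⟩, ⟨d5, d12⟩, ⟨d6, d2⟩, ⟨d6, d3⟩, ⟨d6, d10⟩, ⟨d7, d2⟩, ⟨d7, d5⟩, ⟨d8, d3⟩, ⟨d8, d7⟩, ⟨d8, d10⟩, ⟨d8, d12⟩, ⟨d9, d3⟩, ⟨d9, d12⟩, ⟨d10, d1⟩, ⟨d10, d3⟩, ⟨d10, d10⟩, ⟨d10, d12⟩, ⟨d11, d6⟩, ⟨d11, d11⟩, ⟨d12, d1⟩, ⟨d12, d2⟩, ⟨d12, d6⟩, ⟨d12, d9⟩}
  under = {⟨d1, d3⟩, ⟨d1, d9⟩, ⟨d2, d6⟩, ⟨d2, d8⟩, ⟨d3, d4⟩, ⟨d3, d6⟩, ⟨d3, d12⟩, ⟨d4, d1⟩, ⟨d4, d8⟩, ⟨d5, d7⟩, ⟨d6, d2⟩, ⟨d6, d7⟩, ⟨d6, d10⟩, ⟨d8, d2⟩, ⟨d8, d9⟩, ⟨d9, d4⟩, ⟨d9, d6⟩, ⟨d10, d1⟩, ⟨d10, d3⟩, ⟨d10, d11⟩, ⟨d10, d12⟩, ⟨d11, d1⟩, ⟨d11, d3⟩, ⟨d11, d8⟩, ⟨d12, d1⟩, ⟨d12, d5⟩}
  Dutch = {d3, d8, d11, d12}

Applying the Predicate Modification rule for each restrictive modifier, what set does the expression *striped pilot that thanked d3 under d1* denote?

⟦that thanked d3⟧ = {x : ⟨x, d3⟩ ∈ ⟦thanked⟧} = {d2, d3, d4, d5, d6, d8, d9, d10}
⟦under d1⟧ = {x : ⟨x, d1⟩ ∈ ⟦under⟧} = {d4, d10, d11, d12}
⟦pilot⟧ = {d2, d4, d5, d6, d7, d8, d9, d10, d11, d12}
… ∩ ⟦that thanked d3⟧ = {d2, d4, d5, d6, d7, d8, d9, d10, d11, d12} ∩ {d2, d3, d4, d5, d6, d8, d9, d10} = {d2, d4, d5, d6, d8, d9, d10}
… ∩ ⟦under d1⟧ = {d2, d4, d5, d6, d8, d9, d10} ∩ {d4, d10, d11, d12} = {d4, d10}
… ∩ ⟦striped⟧ = {d4, d10} ∩ {d2, d3, d4, d5, d7, d8, d9, d11} = {d4}
So ⟦striped pilot that thanked d3 under d1⟧ = {d4}.

{d4}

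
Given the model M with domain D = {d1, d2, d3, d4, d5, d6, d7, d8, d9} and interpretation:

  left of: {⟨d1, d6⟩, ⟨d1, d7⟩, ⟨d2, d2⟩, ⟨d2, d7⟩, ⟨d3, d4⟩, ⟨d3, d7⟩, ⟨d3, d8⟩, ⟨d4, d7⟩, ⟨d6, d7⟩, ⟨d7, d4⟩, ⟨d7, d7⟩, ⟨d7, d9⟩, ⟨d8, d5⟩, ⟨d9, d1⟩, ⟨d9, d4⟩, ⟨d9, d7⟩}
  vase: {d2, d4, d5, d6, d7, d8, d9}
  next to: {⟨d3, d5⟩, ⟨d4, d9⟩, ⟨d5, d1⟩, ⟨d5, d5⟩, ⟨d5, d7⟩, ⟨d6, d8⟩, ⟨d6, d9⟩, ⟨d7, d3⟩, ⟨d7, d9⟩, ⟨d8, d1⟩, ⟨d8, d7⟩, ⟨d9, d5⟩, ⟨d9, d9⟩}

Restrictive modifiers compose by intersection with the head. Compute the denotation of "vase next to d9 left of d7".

⟦next to d9⟧ = {x : ⟨x, d9⟩ ∈ ⟦next to⟧} = {d4, d6, d7, d9}
⟦left of d7⟧ = {x : ⟨x, d7⟩ ∈ ⟦left of⟧} = {d1, d2, d3, d4, d6, d7, d9}
⟦vase⟧ = {d2, d4, d5, d6, d7, d8, d9}
… ∩ ⟦next to d9⟧ = {d2, d4, d5, d6, d7, d8, d9} ∩ {d4, d6, d7, d9} = {d4, d6, d7, d9}
… ∩ ⟦left of d7⟧ = {d4, d6, d7, d9} ∩ {d1, d2, d3, d4, d6, d7, d9} = {d4, d6, d7, d9}
So ⟦vase next to d9 left of d7⟧ = {d4, d6, d7, d9}.

{d4, d6, d7, d9}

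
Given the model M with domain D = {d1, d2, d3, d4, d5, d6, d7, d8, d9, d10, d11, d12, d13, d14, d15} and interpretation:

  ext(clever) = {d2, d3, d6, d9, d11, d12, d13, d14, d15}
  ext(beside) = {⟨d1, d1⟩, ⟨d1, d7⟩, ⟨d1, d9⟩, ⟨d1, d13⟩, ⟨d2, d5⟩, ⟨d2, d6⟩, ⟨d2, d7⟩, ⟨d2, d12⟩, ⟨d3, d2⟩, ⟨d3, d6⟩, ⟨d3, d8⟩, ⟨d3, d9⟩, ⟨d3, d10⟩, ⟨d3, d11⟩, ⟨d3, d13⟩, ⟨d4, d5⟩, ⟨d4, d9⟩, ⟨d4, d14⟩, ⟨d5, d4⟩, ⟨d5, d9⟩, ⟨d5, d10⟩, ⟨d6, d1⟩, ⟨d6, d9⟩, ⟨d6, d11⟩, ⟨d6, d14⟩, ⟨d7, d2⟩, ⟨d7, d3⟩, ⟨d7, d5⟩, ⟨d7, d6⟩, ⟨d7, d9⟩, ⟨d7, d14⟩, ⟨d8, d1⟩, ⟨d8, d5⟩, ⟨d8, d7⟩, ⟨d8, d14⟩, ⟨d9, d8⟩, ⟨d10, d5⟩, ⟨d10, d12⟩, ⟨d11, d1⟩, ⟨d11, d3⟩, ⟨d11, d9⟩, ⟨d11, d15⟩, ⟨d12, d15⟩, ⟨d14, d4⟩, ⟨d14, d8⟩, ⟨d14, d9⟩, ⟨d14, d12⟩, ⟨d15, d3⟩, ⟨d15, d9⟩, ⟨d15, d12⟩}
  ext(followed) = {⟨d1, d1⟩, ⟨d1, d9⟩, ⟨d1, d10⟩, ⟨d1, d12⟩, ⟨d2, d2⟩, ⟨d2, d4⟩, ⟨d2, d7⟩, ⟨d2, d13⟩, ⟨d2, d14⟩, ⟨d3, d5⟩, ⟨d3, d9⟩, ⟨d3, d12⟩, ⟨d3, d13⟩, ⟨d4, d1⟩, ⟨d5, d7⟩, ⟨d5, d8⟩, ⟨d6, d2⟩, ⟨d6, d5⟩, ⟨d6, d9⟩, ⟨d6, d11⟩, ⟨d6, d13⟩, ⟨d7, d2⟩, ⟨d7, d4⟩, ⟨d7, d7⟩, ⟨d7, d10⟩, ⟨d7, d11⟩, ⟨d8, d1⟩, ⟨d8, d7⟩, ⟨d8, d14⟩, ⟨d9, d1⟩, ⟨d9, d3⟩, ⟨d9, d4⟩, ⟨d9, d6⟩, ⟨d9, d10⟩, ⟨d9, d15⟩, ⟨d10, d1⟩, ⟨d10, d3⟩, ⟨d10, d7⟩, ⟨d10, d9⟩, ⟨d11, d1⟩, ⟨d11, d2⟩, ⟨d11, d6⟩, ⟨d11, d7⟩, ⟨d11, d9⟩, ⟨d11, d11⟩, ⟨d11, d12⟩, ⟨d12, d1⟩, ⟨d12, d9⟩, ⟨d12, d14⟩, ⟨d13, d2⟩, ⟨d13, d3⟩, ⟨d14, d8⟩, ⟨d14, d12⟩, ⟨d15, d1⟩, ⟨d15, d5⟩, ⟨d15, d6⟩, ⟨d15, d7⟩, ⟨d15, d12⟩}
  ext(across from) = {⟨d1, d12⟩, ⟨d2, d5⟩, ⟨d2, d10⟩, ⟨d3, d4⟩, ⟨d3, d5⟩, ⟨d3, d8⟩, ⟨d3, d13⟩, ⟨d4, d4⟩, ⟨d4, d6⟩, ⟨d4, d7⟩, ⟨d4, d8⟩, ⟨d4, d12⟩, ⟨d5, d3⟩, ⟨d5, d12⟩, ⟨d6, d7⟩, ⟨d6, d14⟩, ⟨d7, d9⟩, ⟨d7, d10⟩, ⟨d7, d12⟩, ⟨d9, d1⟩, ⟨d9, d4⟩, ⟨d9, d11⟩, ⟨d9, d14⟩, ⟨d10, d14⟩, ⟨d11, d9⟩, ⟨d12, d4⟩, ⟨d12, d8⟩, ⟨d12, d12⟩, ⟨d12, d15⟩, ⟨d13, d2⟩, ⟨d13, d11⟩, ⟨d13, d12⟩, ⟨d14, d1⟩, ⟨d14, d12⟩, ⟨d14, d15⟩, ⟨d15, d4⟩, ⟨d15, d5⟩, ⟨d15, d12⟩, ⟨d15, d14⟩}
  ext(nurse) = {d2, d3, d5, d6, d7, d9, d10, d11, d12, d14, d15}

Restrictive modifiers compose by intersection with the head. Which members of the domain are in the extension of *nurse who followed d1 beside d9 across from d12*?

{d15}

⟦who followed d1⟧ = {x : ⟨x, d1⟩ ∈ ⟦followed⟧} = {d1, d4, d8, d9, d10, d11, d12, d15}
⟦beside d9⟧ = {x : ⟨x, d9⟩ ∈ ⟦beside⟧} = {d1, d3, d4, d5, d6, d7, d11, d14, d15}
⟦across from d12⟧ = {x : ⟨x, d12⟩ ∈ ⟦across from⟧} = {d1, d4, d5, d7, d12, d13, d14, d15}
⟦nurse⟧ = {d2, d3, d5, d6, d7, d9, d10, d11, d12, d14, d15}
… ∩ ⟦who followed d1⟧ = {d2, d3, d5, d6, d7, d9, d10, d11, d12, d14, d15} ∩ {d1, d4, d8, d9, d10, d11, d12, d15} = {d9, d10, d11, d12, d15}
… ∩ ⟦beside d9⟧ = {d9, d10, d11, d12, d15} ∩ {d1, d3, d4, d5, d6, d7, d11, d14, d15} = {d11, d15}
… ∩ ⟦across from d12⟧ = {d11, d15} ∩ {d1, d4, d5, d7, d12, d13, d14, d15} = {d15}
So ⟦nurse who followed d1 beside d9 across from d12⟧ = {d15}.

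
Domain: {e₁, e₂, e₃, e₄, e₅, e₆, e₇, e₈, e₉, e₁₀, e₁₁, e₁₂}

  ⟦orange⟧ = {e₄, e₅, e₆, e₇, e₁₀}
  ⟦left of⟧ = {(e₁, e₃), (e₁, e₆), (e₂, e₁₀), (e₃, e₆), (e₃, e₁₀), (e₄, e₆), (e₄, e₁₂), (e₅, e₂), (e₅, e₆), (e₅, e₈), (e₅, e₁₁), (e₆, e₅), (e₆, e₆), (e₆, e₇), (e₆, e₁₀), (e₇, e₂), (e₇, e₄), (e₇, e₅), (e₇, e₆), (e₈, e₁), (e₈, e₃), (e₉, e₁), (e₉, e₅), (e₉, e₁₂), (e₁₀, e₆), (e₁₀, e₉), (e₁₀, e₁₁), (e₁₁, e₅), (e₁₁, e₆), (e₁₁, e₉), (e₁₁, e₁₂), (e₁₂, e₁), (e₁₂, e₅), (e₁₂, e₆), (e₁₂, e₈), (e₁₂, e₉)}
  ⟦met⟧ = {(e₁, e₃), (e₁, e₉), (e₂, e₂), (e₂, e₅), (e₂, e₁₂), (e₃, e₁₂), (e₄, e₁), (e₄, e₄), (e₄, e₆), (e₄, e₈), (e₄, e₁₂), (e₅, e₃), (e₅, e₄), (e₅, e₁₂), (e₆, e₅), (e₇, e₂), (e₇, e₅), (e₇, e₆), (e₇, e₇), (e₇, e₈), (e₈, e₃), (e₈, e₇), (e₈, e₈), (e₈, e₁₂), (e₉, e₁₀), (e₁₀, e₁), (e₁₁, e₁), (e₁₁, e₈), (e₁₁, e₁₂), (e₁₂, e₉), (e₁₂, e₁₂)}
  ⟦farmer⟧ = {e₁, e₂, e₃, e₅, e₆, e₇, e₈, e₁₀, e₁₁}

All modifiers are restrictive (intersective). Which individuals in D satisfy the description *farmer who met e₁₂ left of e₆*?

{e₃, e₅, e₁₁}

⟦who met e₁₂⟧ = {x : ⟨x, e₁₂⟩ ∈ ⟦met⟧} = {e₂, e₃, e₄, e₅, e₈, e₁₁, e₁₂}
⟦left of e₆⟧ = {x : ⟨x, e₆⟩ ∈ ⟦left of⟧} = {e₁, e₃, e₄, e₅, e₆, e₇, e₁₀, e₁₁, e₁₂}
⟦farmer⟧ = {e₁, e₂, e₃, e₅, e₆, e₇, e₈, e₁₀, e₁₁}
… ∩ ⟦who met e₁₂⟧ = {e₁, e₂, e₃, e₅, e₆, e₇, e₈, e₁₀, e₁₁} ∩ {e₂, e₃, e₄, e₅, e₈, e₁₁, e₁₂} = {e₂, e₃, e₅, e₈, e₁₁}
… ∩ ⟦left of e₆⟧ = {e₂, e₃, e₅, e₈, e₁₁} ∩ {e₁, e₃, e₄, e₅, e₆, e₇, e₁₀, e₁₁, e₁₂} = {e₃, e₅, e₁₁}
So ⟦farmer who met e₁₂ left of e₆⟧ = {e₃, e₅, e₁₁}.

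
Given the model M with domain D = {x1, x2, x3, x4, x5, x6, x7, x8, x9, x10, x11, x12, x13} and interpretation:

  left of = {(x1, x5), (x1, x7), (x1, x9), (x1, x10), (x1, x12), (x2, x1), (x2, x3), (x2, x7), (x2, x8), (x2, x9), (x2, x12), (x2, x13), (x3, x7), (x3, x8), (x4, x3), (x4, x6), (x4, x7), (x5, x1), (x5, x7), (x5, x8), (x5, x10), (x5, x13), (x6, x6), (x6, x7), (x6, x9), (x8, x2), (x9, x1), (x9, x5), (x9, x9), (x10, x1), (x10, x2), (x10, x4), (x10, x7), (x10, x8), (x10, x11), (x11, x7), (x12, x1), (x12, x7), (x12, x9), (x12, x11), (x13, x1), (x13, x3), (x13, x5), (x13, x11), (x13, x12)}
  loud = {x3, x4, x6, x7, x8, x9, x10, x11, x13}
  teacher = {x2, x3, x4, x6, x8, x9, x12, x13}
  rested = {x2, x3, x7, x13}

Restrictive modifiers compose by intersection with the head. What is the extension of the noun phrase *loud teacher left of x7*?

{x3, x4, x6}

⟦left of x7⟧ = {x : ⟨x, x7⟩ ∈ ⟦left of⟧} = {x1, x2, x3, x4, x5, x6, x10, x11, x12}
⟦teacher⟧ = {x2, x3, x4, x6, x8, x9, x12, x13}
… ∩ ⟦left of x7⟧ = {x2, x3, x4, x6, x8, x9, x12, x13} ∩ {x1, x2, x3, x4, x5, x6, x10, x11, x12} = {x2, x3, x4, x6, x12}
… ∩ ⟦loud⟧ = {x2, x3, x4, x6, x12} ∩ {x3, x4, x6, x7, x8, x9, x10, x11, x13} = {x3, x4, x6}
So ⟦loud teacher left of x7⟧ = {x3, x4, x6}.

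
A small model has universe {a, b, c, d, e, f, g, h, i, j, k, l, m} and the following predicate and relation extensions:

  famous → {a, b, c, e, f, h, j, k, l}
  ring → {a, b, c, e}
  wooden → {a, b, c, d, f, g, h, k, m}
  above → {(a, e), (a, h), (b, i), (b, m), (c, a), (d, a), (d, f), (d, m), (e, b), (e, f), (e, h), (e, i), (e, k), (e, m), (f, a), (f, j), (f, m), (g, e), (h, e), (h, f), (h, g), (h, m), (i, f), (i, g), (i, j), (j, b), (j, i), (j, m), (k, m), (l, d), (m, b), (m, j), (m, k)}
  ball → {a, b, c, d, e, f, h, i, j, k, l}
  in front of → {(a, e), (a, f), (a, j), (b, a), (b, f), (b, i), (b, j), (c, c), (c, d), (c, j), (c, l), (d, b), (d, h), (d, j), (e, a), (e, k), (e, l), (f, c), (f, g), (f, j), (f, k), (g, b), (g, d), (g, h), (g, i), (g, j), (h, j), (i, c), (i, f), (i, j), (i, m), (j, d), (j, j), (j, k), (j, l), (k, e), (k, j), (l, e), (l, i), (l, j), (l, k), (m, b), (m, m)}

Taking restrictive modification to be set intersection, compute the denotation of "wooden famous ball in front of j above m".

⟦in front of j⟧ = {x : ⟨x, j⟩ ∈ ⟦in front of⟧} = {a, b, c, d, f, g, h, i, j, k, l}
⟦above m⟧ = {x : ⟨x, m⟩ ∈ ⟦above⟧} = {b, d, e, f, h, j, k}
⟦ball⟧ = {a, b, c, d, e, f, h, i, j, k, l}
… ∩ ⟦in front of j⟧ = {a, b, c, d, e, f, h, i, j, k, l} ∩ {a, b, c, d, f, g, h, i, j, k, l} = {a, b, c, d, f, h, i, j, k, l}
… ∩ ⟦above m⟧ = {a, b, c, d, f, h, i, j, k, l} ∩ {b, d, e, f, h, j, k} = {b, d, f, h, j, k}
… ∩ ⟦wooden⟧ = {b, d, f, h, j, k} ∩ {a, b, c, d, f, g, h, k, m} = {b, d, f, h, k}
… ∩ ⟦famous⟧ = {b, d, f, h, k} ∩ {a, b, c, e, f, h, j, k, l} = {b, f, h, k}
So ⟦wooden famous ball in front of j above m⟧ = {b, f, h, k}.

{b, f, h, k}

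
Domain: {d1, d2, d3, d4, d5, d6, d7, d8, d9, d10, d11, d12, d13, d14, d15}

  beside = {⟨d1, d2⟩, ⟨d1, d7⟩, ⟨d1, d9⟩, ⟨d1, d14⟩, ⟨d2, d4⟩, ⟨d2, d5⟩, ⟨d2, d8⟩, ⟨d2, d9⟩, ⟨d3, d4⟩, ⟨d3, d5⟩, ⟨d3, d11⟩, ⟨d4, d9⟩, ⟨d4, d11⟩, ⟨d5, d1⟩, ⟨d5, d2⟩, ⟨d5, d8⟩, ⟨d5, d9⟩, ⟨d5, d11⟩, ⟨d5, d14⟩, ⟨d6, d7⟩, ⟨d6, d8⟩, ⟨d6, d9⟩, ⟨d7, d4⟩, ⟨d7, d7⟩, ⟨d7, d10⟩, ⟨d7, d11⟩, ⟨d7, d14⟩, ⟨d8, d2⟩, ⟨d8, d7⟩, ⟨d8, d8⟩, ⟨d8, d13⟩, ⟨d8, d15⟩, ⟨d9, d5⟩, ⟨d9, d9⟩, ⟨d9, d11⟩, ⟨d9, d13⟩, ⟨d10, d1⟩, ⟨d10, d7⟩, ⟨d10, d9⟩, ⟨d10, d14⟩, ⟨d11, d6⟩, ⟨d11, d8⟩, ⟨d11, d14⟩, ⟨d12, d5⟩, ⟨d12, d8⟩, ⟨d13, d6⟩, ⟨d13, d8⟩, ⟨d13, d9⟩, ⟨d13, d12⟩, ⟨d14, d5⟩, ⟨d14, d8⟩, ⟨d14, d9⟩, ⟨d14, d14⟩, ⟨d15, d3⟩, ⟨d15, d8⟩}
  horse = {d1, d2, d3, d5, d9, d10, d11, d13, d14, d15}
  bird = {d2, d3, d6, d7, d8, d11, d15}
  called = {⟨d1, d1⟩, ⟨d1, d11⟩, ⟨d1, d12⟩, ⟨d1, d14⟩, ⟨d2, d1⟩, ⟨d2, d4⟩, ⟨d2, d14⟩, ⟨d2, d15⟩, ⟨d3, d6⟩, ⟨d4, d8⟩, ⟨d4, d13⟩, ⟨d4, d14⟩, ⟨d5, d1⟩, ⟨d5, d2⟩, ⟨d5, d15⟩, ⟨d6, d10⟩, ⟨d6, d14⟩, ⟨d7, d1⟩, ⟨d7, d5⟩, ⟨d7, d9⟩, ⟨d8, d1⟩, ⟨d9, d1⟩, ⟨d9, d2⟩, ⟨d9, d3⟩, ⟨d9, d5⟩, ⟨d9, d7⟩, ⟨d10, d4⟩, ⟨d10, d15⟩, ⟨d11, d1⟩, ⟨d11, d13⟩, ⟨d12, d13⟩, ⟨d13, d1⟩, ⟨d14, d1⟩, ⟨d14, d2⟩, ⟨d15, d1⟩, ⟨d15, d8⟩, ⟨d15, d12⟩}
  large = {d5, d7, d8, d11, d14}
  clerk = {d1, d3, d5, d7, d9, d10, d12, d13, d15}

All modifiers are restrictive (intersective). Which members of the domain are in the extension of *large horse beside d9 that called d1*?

{d5, d14}

⟦beside d9⟧ = {x : ⟨x, d9⟩ ∈ ⟦beside⟧} = {d1, d2, d4, d5, d6, d9, d10, d13, d14}
⟦that called d1⟧ = {x : ⟨x, d1⟩ ∈ ⟦called⟧} = {d1, d2, d5, d7, d8, d9, d11, d13, d14, d15}
⟦horse⟧ = {d1, d2, d3, d5, d9, d10, d11, d13, d14, d15}
… ∩ ⟦beside d9⟧ = {d1, d2, d3, d5, d9, d10, d11, d13, d14, d15} ∩ {d1, d2, d4, d5, d6, d9, d10, d13, d14} = {d1, d2, d5, d9, d10, d13, d14}
… ∩ ⟦that called d1⟧ = {d1, d2, d5, d9, d10, d13, d14} ∩ {d1, d2, d5, d7, d8, d9, d11, d13, d14, d15} = {d1, d2, d5, d9, d13, d14}
… ∩ ⟦large⟧ = {d1, d2, d5, d9, d13, d14} ∩ {d5, d7, d8, d11, d14} = {d5, d14}
So ⟦large horse beside d9 that called d1⟧ = {d5, d14}.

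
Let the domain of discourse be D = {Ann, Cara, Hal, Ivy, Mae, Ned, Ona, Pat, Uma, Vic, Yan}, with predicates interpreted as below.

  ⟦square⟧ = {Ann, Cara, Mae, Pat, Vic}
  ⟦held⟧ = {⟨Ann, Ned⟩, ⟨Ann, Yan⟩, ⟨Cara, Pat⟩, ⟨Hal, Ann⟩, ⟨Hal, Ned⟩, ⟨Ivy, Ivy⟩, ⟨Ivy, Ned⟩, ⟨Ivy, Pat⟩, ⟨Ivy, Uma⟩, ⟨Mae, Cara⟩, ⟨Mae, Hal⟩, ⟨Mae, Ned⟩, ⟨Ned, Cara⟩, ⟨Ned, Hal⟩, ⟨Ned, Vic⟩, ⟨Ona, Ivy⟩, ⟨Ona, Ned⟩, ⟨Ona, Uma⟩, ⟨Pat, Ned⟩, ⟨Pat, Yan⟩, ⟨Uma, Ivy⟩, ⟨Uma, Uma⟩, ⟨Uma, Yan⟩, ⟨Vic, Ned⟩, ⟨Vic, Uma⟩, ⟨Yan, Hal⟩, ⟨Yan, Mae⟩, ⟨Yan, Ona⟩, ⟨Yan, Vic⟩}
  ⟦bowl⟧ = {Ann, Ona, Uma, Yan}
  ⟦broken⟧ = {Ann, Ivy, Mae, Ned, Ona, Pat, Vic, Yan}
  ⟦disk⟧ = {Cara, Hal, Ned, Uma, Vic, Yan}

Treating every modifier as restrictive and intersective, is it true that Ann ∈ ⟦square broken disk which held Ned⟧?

⟦which held Ned⟧ = {x : ⟨x, Ned⟩ ∈ ⟦held⟧} = {Ann, Hal, Ivy, Mae, Ona, Pat, Vic}
⟦disk⟧ = {Cara, Hal, Ned, Uma, Vic, Yan}
… ∩ ⟦which held Ned⟧ = {Cara, Hal, Ned, Uma, Vic, Yan} ∩ {Ann, Hal, Ivy, Mae, Ona, Pat, Vic} = {Hal, Vic}
… ∩ ⟦square⟧ = {Hal, Vic} ∩ {Ann, Cara, Mae, Pat, Vic} = {Vic}
… ∩ ⟦broken⟧ = {Vic} ∩ {Ann, Ivy, Mae, Ned, Ona, Pat, Vic, Yan} = {Vic}
⟦square broken disk which held Ned⟧ = {Vic}; Ann ∉ this set.

no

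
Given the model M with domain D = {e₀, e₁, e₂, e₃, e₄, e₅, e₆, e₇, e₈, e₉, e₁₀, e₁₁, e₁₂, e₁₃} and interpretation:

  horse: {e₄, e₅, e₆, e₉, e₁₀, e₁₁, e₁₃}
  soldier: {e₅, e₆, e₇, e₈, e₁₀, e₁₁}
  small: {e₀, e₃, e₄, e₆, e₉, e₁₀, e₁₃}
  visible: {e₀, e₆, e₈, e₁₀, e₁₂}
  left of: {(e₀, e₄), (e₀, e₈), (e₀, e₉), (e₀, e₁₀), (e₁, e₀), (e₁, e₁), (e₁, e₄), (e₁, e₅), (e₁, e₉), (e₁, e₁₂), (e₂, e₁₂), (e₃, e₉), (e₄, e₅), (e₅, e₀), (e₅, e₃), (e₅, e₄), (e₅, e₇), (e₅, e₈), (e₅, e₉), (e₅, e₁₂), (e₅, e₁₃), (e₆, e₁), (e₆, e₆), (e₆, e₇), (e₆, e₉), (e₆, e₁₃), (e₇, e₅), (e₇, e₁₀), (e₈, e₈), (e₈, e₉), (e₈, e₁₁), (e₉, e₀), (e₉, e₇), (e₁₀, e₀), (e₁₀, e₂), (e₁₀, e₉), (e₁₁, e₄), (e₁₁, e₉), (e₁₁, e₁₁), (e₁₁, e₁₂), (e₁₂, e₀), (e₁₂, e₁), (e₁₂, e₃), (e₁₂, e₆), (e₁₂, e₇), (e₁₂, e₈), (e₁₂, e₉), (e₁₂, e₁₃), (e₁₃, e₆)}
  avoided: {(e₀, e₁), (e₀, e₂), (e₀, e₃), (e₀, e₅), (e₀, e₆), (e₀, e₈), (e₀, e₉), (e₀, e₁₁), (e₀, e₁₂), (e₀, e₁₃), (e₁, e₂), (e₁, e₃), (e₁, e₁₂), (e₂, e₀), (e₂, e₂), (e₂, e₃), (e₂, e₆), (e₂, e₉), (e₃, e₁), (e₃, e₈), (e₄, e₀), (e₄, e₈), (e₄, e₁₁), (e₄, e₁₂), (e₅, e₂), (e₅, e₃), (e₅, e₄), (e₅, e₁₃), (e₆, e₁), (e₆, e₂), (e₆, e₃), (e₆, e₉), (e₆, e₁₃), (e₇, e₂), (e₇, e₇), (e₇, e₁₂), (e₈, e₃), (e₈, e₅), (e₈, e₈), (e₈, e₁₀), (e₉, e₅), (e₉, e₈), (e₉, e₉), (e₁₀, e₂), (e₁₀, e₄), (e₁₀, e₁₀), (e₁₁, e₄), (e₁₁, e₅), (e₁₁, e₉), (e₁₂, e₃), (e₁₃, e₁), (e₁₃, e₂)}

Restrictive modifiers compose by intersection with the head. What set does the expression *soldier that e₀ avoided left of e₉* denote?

{e₅, e₆, e₈, e₁₁}

⟦that e₀ avoided⟧ = {x : ⟨e₀, x⟩ ∈ ⟦avoided⟧} = {e₁, e₂, e₃, e₅, e₆, e₈, e₉, e₁₁, e₁₂, e₁₃}
⟦left of e₉⟧ = {x : ⟨x, e₉⟩ ∈ ⟦left of⟧} = {e₀, e₁, e₃, e₅, e₆, e₈, e₁₀, e₁₁, e₁₂}
⟦soldier⟧ = {e₅, e₆, e₇, e₈, e₁₀, e₁₁}
… ∩ ⟦that e₀ avoided⟧ = {e₅, e₆, e₇, e₈, e₁₀, e₁₁} ∩ {e₁, e₂, e₃, e₅, e₆, e₈, e₉, e₁₁, e₁₂, e₁₃} = {e₅, e₆, e₈, e₁₁}
… ∩ ⟦left of e₉⟧ = {e₅, e₆, e₈, e₁₁} ∩ {e₀, e₁, e₃, e₅, e₆, e₈, e₁₀, e₁₁, e₁₂} = {e₅, e₆, e₈, e₁₁}
So ⟦soldier that e₀ avoided left of e₉⟧ = {e₅, e₆, e₈, e₁₁}.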